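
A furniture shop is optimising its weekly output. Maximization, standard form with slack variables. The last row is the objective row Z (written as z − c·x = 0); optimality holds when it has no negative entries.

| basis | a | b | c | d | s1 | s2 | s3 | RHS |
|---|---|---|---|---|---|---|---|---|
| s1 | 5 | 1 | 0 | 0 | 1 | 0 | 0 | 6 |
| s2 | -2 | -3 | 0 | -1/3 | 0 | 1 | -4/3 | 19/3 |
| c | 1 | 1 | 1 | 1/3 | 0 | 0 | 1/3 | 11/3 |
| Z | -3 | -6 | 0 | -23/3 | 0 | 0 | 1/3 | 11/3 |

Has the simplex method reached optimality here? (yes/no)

The Z-row has a negative entry -23/3 in column d, so it is not optimal.

no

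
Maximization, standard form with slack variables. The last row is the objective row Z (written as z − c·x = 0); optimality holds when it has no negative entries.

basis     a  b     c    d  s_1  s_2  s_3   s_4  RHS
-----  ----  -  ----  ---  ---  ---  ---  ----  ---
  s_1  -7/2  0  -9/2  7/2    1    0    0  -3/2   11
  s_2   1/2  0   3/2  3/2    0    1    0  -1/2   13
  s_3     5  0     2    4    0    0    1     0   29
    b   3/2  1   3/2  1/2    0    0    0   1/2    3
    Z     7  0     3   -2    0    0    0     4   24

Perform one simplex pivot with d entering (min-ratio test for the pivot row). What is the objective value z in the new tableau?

Ratio test on column d — row 1: 11/(7/2) = 22/7; row 2: 13/(3/2) = 26/3; row 3: 29/4 = 29/4; row 4: 3/(1/2) = 6. Minimum is 22/7 at row 1 (s_1 leaves); pivot element 7/2.
Pivot on row 1; the Z-row RHS becomes 24 − (-2)·(22/7) = 212/7.

212/7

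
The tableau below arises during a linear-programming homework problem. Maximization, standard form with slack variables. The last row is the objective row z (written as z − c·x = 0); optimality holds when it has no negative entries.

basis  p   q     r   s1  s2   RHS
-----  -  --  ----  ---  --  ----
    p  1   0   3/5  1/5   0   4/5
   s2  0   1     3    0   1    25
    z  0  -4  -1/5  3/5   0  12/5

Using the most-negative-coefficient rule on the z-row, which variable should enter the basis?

Negative z-row entries: q: -4, r: -1/5.
The most negative is -4 in column q, so q enters.

q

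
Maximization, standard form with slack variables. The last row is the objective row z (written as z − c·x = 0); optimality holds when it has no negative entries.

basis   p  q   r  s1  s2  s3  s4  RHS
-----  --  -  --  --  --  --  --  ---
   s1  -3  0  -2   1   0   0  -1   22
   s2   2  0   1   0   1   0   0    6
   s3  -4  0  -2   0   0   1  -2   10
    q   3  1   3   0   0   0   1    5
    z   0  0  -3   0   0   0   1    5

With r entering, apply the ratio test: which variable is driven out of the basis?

q

Column r entries and ratios — s1: -2 ≤ 0, skip; s2: 6/1 = 6; s3: -2 ≤ 0, skip; q: 5/3 = 5/3.
Smallest ratio is 5/3 in the row of q, so q leaves.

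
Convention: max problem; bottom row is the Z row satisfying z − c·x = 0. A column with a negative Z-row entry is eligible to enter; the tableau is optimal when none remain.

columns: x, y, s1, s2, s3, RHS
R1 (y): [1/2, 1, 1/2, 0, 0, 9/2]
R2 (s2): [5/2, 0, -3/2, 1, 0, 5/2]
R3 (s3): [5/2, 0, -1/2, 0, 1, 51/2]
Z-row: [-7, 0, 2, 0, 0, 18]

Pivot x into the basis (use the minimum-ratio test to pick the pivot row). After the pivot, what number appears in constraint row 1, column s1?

Ratio test on column x — row 1: (9/2)/(1/2) = 9; row 2: (5/2)/(5/2) = 1; row 3: (51/2)/(5/2) = 51/5. Minimum is 1 at row 2 (s2 leaves); pivot element 5/2.
Divide row 2 by 5/2; eliminate column x from the other rows.
Row 1 update in column s1: 1/2 − (1/2)·(-3/5) = 4/5.

4/5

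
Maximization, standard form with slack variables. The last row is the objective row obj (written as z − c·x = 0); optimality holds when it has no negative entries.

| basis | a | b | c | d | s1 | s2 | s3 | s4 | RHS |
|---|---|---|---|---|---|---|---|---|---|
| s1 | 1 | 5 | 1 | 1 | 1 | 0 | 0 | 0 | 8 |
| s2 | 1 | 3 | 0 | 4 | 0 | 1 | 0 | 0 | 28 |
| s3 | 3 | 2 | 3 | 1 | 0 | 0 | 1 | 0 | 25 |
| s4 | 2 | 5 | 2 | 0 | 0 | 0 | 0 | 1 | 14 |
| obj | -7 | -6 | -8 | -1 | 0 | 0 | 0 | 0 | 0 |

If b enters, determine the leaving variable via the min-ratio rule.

Column b entries and ratios — s1: 8/5 = 8/5; s2: 28/3 = 28/3; s3: 25/2 = 25/2; s4: 14/5 = 14/5.
Smallest ratio is 8/5 in the row of s1, so s1 leaves.

s1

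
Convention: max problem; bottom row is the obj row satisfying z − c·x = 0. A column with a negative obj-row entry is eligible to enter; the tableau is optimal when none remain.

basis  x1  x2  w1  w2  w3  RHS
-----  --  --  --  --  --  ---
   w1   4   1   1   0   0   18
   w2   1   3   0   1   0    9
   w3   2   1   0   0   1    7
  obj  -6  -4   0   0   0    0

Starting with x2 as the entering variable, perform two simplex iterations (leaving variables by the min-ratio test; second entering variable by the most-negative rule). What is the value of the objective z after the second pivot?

Ratio test on column x2 — row 1: 18/1 = 18; row 2: 9/3 = 3; row 3: 7/1 = 7. Minimum is 3 at row 2 (w2 leaves); pivot element 3.
Pivot on row 2; the obj-row RHS becomes 0 − (-4)·3 = 12.
Next entering variable (most negative obj-row entry -14/3): x1.
Ratio test on column x1 — row 1: 15/(11/3) = 45/11; row 2: 3/(1/3) = 9; row 3: 4/(5/3) = 12/5. Minimum is 12/5 at row 3 (w3 leaves); pivot element 5/3.
After the second pivot the obj-row RHS is 12 − (-14/3)·(12/5) = 116/5.

116/5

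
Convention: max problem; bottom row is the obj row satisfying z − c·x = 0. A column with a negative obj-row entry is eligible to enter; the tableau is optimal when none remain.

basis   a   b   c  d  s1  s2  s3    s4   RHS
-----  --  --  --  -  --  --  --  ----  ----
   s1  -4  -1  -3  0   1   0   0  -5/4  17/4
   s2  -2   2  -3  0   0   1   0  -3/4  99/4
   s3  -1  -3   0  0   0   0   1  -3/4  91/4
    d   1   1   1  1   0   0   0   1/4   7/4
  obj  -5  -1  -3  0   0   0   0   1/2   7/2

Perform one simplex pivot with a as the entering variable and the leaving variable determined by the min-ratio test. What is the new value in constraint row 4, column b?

1

Ratio test on column a — row 1: entry -4 ≤ 0; row 2: entry -2 ≤ 0; row 3: entry -1 ≤ 0; row 4: (7/4)/1 = 7/4. Minimum is 7/4 at row 4 (d leaves); pivot element 1.
Divide row 4 by 1; eliminate column a from the other rows.
In the new row 4, the b entry is the old entry divided by the pivot: 1/1 = 1.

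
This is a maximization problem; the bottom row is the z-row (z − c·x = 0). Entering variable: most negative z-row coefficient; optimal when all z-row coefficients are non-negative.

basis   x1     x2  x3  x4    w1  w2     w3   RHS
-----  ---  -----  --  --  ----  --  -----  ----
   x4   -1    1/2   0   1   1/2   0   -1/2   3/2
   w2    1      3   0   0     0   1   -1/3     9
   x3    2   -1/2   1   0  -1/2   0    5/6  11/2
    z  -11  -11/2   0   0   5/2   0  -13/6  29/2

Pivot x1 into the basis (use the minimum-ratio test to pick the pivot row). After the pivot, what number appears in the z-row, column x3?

11/2

Ratio test on column x1 — row 1: entry -1 ≤ 0; row 2: 9/1 = 9; row 3: (11/2)/2 = 11/4. Minimum is 11/4 at row 3 (x3 leaves); pivot element 2.
Divide row 3 by 2; eliminate column x1 from the other rows.
z-row update in column x3: 0 − (-11)·(1/2) = 11/2.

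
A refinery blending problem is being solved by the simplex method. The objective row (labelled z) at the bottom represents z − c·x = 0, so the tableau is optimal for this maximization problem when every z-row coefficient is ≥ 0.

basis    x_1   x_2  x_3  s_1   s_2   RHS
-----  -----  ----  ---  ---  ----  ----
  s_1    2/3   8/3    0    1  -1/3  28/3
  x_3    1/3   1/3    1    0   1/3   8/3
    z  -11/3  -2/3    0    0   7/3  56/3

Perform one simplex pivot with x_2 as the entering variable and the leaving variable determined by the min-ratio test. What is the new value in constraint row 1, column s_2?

Ratio test on column x_2 — row 1: (28/3)/(8/3) = 7/2; row 2: (8/3)/(1/3) = 8. Minimum is 7/2 at row 1 (s_1 leaves); pivot element 8/3.
Divide row 1 by 8/3; eliminate column x_2 from the other rows.
In the new row 1, the s_2 entry is the old entry divided by the pivot: (-1/3)/(8/3) = -1/8.

-1/8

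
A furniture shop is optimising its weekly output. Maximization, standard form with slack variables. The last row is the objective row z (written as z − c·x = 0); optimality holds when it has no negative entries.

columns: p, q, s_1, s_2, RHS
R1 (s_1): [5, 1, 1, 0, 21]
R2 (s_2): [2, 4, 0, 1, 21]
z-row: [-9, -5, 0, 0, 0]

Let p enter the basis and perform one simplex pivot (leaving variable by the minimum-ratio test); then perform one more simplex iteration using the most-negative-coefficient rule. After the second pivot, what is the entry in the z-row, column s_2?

Ratio test on column p — row 1: 21/5 = 21/5; row 2: 21/2 = 21/2. Minimum is 21/5 at row 1 (s_1 leaves); pivot element 5.
Divide row 1 by 5; eliminate column p from the other rows.
Second iteration: most negative z-row entry is -16/5 in column q, so q enters.
Ratio test on column q — row 1: (21/5)/(1/5) = 21; row 2: (63/5)/(18/5) = 7/2. Minimum is 7/2 at row 2 (s_2 leaves); pivot element 18/5.
Divide row 2 by 18/5; eliminate column q from the other rows.
After both pivots, the entry at the z-row, column s_2 is 8/9.

8/9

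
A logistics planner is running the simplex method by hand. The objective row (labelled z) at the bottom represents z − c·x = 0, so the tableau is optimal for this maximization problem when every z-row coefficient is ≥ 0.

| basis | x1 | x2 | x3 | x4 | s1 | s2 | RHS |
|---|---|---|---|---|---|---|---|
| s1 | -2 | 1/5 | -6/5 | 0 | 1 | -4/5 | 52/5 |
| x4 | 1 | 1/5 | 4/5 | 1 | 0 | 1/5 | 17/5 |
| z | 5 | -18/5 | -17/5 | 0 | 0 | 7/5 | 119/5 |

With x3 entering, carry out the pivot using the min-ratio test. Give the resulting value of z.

Ratio test on column x3 — row 1: entry -6/5 ≤ 0; row 2: (17/5)/(4/5) = 17/4. Minimum is 17/4 at row 2 (x4 leaves); pivot element 4/5.
Pivot on row 2; the z-row RHS becomes 119/5 − (-17/5)·(17/4) = 153/4.

153/4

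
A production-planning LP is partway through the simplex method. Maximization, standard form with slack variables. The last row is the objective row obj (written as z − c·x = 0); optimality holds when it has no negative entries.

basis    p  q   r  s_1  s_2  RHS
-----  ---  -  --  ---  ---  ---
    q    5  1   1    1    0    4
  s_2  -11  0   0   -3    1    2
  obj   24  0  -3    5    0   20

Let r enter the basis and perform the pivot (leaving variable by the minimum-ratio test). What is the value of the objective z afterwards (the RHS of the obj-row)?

32

Ratio test on column r — row 1: 4/1 = 4; row 2: entry 0 ≤ 0. Minimum is 4 at row 1 (q leaves); pivot element 1.
Pivot on row 1; the obj-row RHS becomes 20 − (-3)·4 = 32.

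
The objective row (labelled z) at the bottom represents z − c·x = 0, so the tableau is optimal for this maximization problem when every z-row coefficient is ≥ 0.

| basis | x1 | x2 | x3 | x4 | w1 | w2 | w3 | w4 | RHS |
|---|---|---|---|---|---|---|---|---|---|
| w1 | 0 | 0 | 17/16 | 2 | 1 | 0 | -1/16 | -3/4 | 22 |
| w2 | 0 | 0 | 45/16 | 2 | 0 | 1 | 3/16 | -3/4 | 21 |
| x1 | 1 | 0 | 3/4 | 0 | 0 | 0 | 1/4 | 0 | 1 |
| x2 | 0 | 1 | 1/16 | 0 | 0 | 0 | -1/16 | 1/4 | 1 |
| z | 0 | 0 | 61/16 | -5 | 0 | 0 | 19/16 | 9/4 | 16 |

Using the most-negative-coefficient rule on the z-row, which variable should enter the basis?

Negative z-row entries: x4: -5.
The most negative is -5 in column x4, so x4 enters.

x4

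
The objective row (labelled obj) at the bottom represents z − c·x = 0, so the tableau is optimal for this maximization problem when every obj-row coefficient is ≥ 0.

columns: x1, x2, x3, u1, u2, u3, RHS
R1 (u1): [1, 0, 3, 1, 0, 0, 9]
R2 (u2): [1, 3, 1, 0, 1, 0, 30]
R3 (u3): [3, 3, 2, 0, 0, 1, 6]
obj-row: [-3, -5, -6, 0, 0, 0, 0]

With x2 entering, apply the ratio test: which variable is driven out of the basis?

Column x2 entries and ratios — u1: 0 ≤ 0, skip; u2: 30/3 = 10; u3: 6/3 = 2.
Smallest ratio is 2 in the row of u3, so u3 leaves.

u3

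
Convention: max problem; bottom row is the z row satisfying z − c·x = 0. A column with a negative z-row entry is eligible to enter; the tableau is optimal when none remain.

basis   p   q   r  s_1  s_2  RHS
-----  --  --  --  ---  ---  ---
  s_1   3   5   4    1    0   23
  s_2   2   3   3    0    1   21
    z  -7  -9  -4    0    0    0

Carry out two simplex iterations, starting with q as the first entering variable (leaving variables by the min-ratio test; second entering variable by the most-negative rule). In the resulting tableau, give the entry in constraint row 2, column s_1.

Ratio test on column q — row 1: 23/5 = 23/5; row 2: 21/3 = 7. Minimum is 23/5 at row 1 (s_1 leaves); pivot element 5.
Divide row 1 by 5; eliminate column q from the other rows.
Second iteration: most negative z-row entry is -8/5 in column p, so p enters.
Ratio test on column p — row 1: (23/5)/(3/5) = 23/3; row 2: (36/5)/(1/5) = 36. Minimum is 23/3 at row 1 (q leaves); pivot element 3/5.
Divide row 1 by 3/5; eliminate column p from the other rows.
After both pivots, the entry at constraint row 2, column s_1 is -2/3.

-2/3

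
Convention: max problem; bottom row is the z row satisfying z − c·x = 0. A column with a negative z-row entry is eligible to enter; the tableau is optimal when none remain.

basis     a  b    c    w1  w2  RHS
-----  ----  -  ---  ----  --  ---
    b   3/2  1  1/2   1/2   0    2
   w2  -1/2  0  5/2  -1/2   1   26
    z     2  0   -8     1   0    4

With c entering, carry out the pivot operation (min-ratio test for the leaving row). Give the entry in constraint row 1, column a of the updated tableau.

Ratio test on column c — row 1: 2/(1/2) = 4; row 2: 26/(5/2) = 52/5. Minimum is 4 at row 1 (b leaves); pivot element 1/2.
Divide row 1 by 1/2; eliminate column c from the other rows.
In the new row 1, the a entry is the old entry divided by the pivot: (3/2)/(1/2) = 3.

3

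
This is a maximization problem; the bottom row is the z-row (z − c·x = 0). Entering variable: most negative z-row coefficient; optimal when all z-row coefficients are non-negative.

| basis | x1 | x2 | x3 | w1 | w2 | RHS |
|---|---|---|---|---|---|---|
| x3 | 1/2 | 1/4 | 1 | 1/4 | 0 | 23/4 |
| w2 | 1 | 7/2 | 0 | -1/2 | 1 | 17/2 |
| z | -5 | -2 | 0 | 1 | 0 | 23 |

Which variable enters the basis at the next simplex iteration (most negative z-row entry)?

Negative z-row entries: x1: -5, x2: -2.
The most negative is -5 in column x1, so x1 enters.

x1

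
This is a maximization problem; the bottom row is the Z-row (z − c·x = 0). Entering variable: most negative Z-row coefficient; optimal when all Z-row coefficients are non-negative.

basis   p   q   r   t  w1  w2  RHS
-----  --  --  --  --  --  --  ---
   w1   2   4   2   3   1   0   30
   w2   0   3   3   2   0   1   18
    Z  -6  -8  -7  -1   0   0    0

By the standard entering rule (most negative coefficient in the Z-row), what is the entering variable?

Negative Z-row entries: p: -6, q: -8, r: -7, t: -1.
The most negative is -8 in column q, so q enters.

q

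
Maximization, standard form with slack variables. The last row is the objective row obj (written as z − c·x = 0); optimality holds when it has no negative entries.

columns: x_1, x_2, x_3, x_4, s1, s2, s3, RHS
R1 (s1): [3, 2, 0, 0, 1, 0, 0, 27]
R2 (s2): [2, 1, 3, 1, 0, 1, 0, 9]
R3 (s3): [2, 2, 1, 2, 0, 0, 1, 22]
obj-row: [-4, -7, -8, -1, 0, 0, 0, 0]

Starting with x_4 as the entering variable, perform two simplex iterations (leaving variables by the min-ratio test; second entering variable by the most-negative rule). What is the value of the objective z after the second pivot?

63

Ratio test on column x_4 — row 1: entry 0 ≤ 0; row 2: 9/1 = 9; row 3: 22/2 = 11. Minimum is 9 at row 2 (s2 leaves); pivot element 1.
Pivot on row 2; the obj-row RHS becomes 0 − (-1)·9 = 9.
Next entering variable (most negative obj-row entry -6): x_2.
Ratio test on column x_2 — row 1: 27/2 = 27/2; row 2: 9/1 = 9; row 3: entry 0 ≤ 0. Minimum is 9 at row 2 (x_4 leaves); pivot element 1.
After the second pivot the obj-row RHS is 9 − (-6)·9 = 63.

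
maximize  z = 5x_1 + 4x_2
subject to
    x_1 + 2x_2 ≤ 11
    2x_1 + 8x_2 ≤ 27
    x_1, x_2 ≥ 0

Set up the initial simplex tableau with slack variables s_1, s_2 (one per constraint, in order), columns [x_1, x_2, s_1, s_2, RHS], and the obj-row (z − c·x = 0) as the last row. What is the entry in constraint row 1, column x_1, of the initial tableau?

1

Constraint 1 has coefficient 1 on x_1.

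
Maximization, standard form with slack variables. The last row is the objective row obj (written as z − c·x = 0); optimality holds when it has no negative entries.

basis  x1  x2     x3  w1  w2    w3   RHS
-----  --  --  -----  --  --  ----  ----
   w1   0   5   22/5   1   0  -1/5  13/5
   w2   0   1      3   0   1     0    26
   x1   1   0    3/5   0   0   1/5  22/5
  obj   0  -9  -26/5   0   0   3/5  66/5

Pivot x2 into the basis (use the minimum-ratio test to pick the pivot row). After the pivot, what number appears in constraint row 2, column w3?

1/25

Ratio test on column x2 — row 1: (13/5)/5 = 13/25; row 2: 26/1 = 26; row 3: entry 0 ≤ 0. Minimum is 13/25 at row 1 (w1 leaves); pivot element 5.
Divide row 1 by 5; eliminate column x2 from the other rows.
Row 2 update in column w3: 0 − 1·(-1/25) = 1/25.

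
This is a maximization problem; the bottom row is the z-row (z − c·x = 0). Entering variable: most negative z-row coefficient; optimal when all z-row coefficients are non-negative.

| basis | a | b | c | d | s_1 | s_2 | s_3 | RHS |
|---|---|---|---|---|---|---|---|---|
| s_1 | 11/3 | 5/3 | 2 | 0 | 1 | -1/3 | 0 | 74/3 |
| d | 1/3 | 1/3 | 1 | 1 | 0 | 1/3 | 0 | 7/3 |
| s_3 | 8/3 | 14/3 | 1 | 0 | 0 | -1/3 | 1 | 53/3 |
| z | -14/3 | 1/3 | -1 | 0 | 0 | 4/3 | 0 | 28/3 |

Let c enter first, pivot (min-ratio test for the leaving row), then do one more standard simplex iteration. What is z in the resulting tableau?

Ratio test on column c — row 1: (74/3)/2 = 37/3; row 2: (7/3)/1 = 7/3; row 3: (53/3)/1 = 53/3. Minimum is 7/3 at row 2 (d leaves); pivot element 1.
Pivot on row 2; the z-row RHS becomes 28/3 − (-1)·(7/3) = 35/3.
Next entering variable (most negative z-row entry -13/3): a.
Ratio test on column a — row 1: 20/3 = 20/3; row 2: (7/3)/(1/3) = 7; row 3: (46/3)/(7/3) = 46/7. Minimum is 46/7 at row 3 (s_3 leaves); pivot element 7/3.
After the second pivot the z-row RHS is 35/3 − (-13/3)·(46/7) = 281/7.

281/7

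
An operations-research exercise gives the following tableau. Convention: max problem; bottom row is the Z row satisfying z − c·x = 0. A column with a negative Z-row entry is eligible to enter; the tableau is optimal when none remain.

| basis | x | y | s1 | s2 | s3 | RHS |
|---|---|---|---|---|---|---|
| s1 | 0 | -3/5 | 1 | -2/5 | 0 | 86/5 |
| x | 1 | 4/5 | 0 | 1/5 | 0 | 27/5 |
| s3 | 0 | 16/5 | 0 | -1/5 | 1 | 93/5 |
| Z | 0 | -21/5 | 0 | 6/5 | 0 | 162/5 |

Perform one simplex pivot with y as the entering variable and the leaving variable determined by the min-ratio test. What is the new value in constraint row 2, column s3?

-1/4

Ratio test on column y — row 1: entry -3/5 ≤ 0; row 2: (27/5)/(4/5) = 27/4; row 3: (93/5)/(16/5) = 93/16. Minimum is 93/16 at row 3 (s3 leaves); pivot element 16/5.
Divide row 3 by 16/5; eliminate column y from the other rows.
Row 2 update in column s3: 0 − (4/5)·(5/16) = -1/4.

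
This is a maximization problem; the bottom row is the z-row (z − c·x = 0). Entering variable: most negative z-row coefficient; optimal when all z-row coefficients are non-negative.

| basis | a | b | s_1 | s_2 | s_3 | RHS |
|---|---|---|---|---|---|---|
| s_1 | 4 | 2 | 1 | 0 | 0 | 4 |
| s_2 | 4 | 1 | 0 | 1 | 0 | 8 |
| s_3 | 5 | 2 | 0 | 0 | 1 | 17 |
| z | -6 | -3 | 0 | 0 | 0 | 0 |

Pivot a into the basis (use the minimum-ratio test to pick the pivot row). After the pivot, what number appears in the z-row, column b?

Ratio test on column a — row 1: 4/4 = 1; row 2: 8/4 = 2; row 3: 17/5 = 17/5. Minimum is 1 at row 1 (s_1 leaves); pivot element 4.
Divide row 1 by 4; eliminate column a from the other rows.
z-row update in column b: -3 − (-6)·(1/2) = 0.

0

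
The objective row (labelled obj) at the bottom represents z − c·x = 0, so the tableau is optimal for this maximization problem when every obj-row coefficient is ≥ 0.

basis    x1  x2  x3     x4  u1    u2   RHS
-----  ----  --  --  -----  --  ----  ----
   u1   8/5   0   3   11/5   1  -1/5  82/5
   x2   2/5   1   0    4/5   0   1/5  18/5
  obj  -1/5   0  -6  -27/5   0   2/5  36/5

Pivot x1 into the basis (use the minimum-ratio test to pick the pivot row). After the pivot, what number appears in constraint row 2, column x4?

Ratio test on column x1 — row 1: (82/5)/(8/5) = 41/4; row 2: (18/5)/(2/5) = 9. Minimum is 9 at row 2 (x2 leaves); pivot element 2/5.
Divide row 2 by 2/5; eliminate column x1 from the other rows.
In the new row 2, the x4 entry is the old entry divided by the pivot: (4/5)/(2/5) = 2.

2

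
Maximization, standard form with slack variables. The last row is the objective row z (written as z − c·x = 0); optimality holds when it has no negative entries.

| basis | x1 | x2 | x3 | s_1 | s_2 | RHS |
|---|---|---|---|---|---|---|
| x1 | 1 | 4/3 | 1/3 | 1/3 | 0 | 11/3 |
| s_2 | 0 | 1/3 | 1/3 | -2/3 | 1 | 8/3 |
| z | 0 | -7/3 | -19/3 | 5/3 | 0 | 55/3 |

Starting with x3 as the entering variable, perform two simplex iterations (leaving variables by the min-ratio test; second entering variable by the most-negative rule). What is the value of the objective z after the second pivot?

Ratio test on column x3 — row 1: (11/3)/(1/3) = 11; row 2: (8/3)/(1/3) = 8. Minimum is 8 at row 2 (s_2 leaves); pivot element 1/3.
Pivot on row 2; the z-row RHS becomes 55/3 − (-19/3)·8 = 69.
Next entering variable (most negative z-row entry -11): s_1.
Ratio test on column s_1 — row 1: 1/1 = 1; row 2: entry -2 ≤ 0. Minimum is 1 at row 1 (x1 leaves); pivot element 1.
After the second pivot the z-row RHS is 69 − (-11)·1 = 80.

80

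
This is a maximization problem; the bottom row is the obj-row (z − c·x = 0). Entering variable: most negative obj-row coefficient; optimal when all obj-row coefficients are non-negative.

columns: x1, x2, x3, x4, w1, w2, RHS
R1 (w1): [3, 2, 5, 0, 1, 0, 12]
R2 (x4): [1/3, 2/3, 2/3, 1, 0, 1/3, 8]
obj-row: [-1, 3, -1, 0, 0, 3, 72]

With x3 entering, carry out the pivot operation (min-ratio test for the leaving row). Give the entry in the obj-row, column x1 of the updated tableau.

Ratio test on column x3 — row 1: 12/5 = 12/5; row 2: 8/(2/3) = 12. Minimum is 12/5 at row 1 (w1 leaves); pivot element 5.
Divide row 1 by 5; eliminate column x3 from the other rows.
obj-row update in column x1: -1 − (-1)·(3/5) = -2/5.

-2/5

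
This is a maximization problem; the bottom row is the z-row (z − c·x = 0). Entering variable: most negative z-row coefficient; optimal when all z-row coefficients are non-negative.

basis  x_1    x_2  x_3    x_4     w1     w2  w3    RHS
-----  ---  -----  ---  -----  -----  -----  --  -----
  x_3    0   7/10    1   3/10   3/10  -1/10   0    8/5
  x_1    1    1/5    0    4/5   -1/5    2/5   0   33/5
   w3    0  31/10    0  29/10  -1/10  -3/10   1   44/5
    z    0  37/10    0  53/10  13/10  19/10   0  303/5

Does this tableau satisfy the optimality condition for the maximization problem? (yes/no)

Every z-row coefficient is ≥ 0, so the tableau is optimal.

yes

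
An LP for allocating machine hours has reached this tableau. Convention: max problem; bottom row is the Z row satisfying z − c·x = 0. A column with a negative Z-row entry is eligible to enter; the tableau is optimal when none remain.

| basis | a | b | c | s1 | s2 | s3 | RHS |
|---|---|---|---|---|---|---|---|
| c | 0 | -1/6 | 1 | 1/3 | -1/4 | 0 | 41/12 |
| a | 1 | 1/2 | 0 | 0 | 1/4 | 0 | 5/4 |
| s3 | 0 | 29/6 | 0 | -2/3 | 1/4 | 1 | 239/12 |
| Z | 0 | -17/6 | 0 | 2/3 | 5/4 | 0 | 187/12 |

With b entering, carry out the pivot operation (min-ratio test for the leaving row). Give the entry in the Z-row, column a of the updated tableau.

Ratio test on column b — row 1: entry -1/6 ≤ 0; row 2: (5/4)/(1/2) = 5/2; row 3: (239/12)/(29/6) = 239/58. Minimum is 5/2 at row 2 (a leaves); pivot element 1/2.
Divide row 2 by 1/2; eliminate column b from the other rows.
Z-row update in column a: 0 − (-17/6)·2 = 17/3.

17/3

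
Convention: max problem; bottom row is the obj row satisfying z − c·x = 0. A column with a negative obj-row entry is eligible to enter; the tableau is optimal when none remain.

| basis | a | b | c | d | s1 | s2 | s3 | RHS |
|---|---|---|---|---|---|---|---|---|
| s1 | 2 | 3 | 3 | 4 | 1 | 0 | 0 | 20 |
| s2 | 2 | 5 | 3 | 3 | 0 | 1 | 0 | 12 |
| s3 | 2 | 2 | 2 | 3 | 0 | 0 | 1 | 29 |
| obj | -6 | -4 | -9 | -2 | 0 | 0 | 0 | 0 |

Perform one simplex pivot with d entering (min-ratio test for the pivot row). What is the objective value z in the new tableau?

8

Ratio test on column d — row 1: 20/4 = 5; row 2: 12/3 = 4; row 3: 29/3 = 29/3. Minimum is 4 at row 2 (s2 leaves); pivot element 3.
Pivot on row 2; the obj-row RHS becomes 0 − (-2)·4 = 8.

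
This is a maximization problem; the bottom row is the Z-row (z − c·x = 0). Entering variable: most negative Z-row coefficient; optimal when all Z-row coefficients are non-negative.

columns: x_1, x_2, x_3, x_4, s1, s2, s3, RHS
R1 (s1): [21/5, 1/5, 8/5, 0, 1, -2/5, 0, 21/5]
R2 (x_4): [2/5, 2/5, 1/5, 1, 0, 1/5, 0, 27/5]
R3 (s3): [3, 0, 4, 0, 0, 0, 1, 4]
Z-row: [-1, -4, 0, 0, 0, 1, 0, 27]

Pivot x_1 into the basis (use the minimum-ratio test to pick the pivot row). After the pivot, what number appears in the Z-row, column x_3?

8/21

Ratio test on column x_1 — row 1: (21/5)/(21/5) = 1; row 2: (27/5)/(2/5) = 27/2; row 3: 4/3 = 4/3. Minimum is 1 at row 1 (s1 leaves); pivot element 21/5.
Divide row 1 by 21/5; eliminate column x_1 from the other rows.
Z-row update in column x_3: 0 − (-1)·(8/21) = 8/21.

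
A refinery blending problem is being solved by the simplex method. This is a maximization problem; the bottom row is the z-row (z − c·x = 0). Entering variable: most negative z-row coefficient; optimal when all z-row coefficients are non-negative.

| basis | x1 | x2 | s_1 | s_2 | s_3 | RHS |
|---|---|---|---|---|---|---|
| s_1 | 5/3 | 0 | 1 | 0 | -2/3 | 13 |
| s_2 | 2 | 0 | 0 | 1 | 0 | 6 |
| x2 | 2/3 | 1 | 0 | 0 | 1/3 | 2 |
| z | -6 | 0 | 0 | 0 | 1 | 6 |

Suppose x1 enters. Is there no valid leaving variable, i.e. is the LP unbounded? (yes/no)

Column x1 has positive entries in row(s) 1, 2, 3, so the ratio test bounds it — not unbounded.

no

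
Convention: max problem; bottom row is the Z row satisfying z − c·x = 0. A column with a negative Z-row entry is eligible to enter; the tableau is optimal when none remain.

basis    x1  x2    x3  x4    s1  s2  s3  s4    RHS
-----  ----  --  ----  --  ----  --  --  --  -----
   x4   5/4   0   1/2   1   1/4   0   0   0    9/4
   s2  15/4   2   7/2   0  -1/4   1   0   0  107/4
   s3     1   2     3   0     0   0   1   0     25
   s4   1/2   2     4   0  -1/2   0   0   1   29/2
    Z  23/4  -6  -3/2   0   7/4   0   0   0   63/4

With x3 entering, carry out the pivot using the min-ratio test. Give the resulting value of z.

Ratio test on column x3 — row 1: (9/4)/(1/2) = 9/2; row 2: (107/4)/(7/2) = 107/14; row 3: 25/3 = 25/3; row 4: (29/2)/4 = 29/8. Minimum is 29/8 at row 4 (s4 leaves); pivot element 4.
Pivot on row 4; the Z-row RHS becomes 63/4 − (-3/2)·(29/8) = 339/16.

339/16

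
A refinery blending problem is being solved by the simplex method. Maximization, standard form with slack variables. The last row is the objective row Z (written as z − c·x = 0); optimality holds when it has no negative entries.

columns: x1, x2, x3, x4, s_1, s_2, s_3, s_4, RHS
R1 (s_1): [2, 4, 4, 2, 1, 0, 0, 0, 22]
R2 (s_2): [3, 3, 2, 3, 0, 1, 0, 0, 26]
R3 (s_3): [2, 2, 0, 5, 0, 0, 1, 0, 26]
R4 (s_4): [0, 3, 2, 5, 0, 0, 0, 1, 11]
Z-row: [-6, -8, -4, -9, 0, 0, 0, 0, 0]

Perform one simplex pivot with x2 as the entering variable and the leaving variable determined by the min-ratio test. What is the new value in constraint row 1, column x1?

Ratio test on column x2 — row 1: 22/4 = 11/2; row 2: 26/3 = 26/3; row 3: 26/2 = 13; row 4: 11/3 = 11/3. Minimum is 11/3 at row 4 (s_4 leaves); pivot element 3.
Divide row 4 by 3; eliminate column x2 from the other rows.
Row 1 update in column x1: 2 − 4·0 = 2.

2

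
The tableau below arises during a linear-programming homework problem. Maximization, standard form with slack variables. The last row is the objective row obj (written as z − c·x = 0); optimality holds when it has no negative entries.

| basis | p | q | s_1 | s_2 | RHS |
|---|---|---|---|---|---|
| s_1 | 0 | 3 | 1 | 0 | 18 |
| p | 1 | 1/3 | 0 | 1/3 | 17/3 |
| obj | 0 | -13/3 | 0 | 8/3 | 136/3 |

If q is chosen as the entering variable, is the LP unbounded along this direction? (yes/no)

no

Column q has positive entries in row(s) 1, 2, so the ratio test bounds it — not unbounded.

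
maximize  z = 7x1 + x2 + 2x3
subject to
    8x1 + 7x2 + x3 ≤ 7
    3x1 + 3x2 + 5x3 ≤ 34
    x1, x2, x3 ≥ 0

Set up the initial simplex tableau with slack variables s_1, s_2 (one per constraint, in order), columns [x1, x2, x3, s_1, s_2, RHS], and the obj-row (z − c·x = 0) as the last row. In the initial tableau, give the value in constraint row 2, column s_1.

Slack s_1 belongs to constraint 1; its column is the unit vector e_1, so the entry in row 2 is 0.

0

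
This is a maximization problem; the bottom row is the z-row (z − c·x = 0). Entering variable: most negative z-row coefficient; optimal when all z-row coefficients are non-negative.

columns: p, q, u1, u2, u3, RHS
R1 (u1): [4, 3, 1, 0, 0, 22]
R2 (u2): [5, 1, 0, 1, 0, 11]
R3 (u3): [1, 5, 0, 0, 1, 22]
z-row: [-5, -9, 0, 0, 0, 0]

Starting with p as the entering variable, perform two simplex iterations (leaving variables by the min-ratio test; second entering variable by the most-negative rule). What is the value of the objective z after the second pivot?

44

Ratio test on column p — row 1: 22/4 = 11/2; row 2: 11/5 = 11/5; row 3: 22/1 = 22. Minimum is 11/5 at row 2 (u2 leaves); pivot element 5.
Pivot on row 2; the z-row RHS becomes 0 − (-5)·(11/5) = 11.
Next entering variable (most negative z-row entry -8): q.
Ratio test on column q — row 1: (66/5)/(11/5) = 6; row 2: (11/5)/(1/5) = 11; row 3: (99/5)/(24/5) = 33/8. Minimum is 33/8 at row 3 (u3 leaves); pivot element 24/5.
After the second pivot the z-row RHS is 11 − (-8)·(33/8) = 44.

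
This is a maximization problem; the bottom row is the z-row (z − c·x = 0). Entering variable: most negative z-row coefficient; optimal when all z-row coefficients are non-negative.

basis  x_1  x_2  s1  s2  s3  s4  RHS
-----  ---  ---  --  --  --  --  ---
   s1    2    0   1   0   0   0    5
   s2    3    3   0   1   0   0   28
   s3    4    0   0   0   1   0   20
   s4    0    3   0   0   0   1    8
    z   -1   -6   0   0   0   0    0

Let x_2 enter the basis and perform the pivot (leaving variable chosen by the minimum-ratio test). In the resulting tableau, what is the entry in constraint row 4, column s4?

1/3

Ratio test on column x_2 — row 1: entry 0 ≤ 0; row 2: 28/3 = 28/3; row 3: entry 0 ≤ 0; row 4: 8/3 = 8/3. Minimum is 8/3 at row 4 (s4 leaves); pivot element 3.
Divide row 4 by 3; eliminate column x_2 from the other rows.
In the new row 4, the s4 entry is the old entry divided by the pivot: 1/3 = 1/3.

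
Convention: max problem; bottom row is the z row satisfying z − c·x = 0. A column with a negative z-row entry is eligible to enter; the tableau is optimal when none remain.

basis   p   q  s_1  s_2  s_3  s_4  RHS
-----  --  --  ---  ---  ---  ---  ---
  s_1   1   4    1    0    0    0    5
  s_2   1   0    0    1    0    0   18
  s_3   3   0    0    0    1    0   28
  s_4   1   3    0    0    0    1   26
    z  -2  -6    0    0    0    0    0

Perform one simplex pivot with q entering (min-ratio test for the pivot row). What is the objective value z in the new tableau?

15/2

Ratio test on column q — row 1: 5/4 = 5/4; row 2: entry 0 ≤ 0; row 3: entry 0 ≤ 0; row 4: 26/3 = 26/3. Minimum is 5/4 at row 1 (s_1 leaves); pivot element 4.
Pivot on row 1; the z-row RHS becomes 0 − (-6)·(5/4) = 15/2.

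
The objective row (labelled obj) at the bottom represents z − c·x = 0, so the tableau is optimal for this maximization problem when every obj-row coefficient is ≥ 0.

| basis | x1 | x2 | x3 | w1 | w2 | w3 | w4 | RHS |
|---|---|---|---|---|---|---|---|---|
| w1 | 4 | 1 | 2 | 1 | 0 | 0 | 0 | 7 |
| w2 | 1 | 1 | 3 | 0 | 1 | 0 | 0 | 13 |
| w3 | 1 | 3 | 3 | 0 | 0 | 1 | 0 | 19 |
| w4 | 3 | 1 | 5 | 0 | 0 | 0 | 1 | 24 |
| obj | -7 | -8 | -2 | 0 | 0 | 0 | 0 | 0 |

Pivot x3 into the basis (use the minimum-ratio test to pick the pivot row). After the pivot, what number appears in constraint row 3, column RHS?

17/2

Ratio test on column x3 — row 1: 7/2 = 7/2; row 2: 13/3 = 13/3; row 3: 19/3 = 19/3; row 4: 24/5 = 24/5. Minimum is 7/2 at row 1 (w1 leaves); pivot element 2.
Divide row 1 by 2; eliminate column x3 from the other rows.
Row 3 update in column RHS: 19 − 3·(7/2) = 17/2.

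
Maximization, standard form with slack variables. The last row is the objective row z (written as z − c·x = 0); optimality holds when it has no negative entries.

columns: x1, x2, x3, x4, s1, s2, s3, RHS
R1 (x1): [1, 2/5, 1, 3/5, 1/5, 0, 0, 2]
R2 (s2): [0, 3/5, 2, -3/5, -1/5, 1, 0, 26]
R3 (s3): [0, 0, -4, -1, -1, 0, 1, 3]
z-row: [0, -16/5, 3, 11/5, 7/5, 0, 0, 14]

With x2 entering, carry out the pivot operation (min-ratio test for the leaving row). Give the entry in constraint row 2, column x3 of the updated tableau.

1/2

Ratio test on column x2 — row 1: 2/(2/5) = 5; row 2: 26/(3/5) = 130/3; row 3: entry 0 ≤ 0. Minimum is 5 at row 1 (x1 leaves); pivot element 2/5.
Divide row 1 by 2/5; eliminate column x2 from the other rows.
Row 2 update in column x3: 2 − (3/5)·(5/2) = 1/2.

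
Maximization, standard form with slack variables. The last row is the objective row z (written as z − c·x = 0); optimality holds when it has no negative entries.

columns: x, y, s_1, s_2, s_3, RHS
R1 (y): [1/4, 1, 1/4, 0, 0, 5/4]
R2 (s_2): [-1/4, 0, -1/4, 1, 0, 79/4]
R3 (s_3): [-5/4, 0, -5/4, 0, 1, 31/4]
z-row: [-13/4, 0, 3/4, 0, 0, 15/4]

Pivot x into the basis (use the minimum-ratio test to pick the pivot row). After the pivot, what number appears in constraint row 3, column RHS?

14

Ratio test on column x — row 1: (5/4)/(1/4) = 5; row 2: entry -1/4 ≤ 0; row 3: entry -5/4 ≤ 0. Minimum is 5 at row 1 (y leaves); pivot element 1/4.
Divide row 1 by 1/4; eliminate column x from the other rows.
Row 3 update in column RHS: 31/4 − (-5/4)·5 = 14.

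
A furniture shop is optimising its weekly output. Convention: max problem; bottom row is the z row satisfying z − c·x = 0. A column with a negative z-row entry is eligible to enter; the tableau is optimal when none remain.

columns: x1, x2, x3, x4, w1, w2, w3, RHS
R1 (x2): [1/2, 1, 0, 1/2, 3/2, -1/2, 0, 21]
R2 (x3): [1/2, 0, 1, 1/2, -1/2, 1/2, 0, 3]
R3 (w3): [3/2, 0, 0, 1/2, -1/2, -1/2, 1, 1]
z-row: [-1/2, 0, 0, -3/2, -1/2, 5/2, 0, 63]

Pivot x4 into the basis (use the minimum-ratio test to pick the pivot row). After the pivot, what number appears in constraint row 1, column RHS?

20

Ratio test on column x4 — row 1: 21/(1/2) = 42; row 2: 3/(1/2) = 6; row 3: 1/(1/2) = 2. Minimum is 2 at row 3 (w3 leaves); pivot element 1/2.
Divide row 3 by 1/2; eliminate column x4 from the other rows.
Row 1 update in column RHS: 21 − (1/2)·2 = 20.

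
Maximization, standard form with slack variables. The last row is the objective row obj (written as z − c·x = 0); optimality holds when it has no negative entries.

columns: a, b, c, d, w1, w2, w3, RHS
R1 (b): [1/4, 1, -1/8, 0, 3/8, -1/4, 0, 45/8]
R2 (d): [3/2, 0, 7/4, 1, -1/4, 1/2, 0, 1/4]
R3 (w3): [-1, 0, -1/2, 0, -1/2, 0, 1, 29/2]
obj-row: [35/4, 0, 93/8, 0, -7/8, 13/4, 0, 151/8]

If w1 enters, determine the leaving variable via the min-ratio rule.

b

Column w1 entries and ratios — b: (45/8)/(3/8) = 15; d: -1/4 ≤ 0, skip; w3: -1/2 ≤ 0, skip.
Smallest ratio is 15 in the row of b, so b leaves.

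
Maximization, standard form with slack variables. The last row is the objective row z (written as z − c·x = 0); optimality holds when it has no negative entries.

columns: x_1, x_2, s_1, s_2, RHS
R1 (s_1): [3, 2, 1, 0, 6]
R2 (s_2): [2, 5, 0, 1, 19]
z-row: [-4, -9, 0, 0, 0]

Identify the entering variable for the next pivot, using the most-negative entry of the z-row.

x_2

Negative z-row entries: x_1: -4, x_2: -9.
The most negative is -9 in column x_2, so x_2 enters.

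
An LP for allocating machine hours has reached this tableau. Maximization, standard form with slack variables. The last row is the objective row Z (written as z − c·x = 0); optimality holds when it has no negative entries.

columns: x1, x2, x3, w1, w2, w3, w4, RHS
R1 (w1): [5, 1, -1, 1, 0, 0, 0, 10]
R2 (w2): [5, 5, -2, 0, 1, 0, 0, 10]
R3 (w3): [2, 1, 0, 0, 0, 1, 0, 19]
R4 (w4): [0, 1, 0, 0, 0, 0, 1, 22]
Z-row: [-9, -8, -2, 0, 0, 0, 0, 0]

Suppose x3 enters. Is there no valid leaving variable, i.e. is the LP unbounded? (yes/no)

yes

Every constraint-row entry in column x3 is ≤ 0, so increasing x3 is unbounded.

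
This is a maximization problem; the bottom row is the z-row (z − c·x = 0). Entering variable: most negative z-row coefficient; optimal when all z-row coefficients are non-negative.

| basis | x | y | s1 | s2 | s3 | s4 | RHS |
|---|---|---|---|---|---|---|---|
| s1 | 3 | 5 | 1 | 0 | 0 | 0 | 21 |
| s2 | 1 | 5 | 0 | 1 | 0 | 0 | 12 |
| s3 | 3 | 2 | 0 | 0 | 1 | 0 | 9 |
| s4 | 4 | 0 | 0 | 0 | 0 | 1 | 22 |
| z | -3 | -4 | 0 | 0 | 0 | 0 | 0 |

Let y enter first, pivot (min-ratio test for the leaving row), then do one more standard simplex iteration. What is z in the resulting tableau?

Ratio test on column y — row 1: 21/5 = 21/5; row 2: 12/5 = 12/5; row 3: 9/2 = 9/2; row 4: entry 0 ≤ 0. Minimum is 12/5 at row 2 (s2 leaves); pivot element 5.
Pivot on row 2; the z-row RHS becomes 0 − (-4)·(12/5) = 48/5.
Next entering variable (most negative z-row entry -11/5): x.
Ratio test on column x — row 1: 9/2 = 9/2; row 2: (12/5)/(1/5) = 12; row 3: (21/5)/(13/5) = 21/13; row 4: 22/4 = 11/2. Minimum is 21/13 at row 3 (s3 leaves); pivot element 13/5.
After the second pivot the z-row RHS is 48/5 − (-11/5)·(21/13) = 171/13.

171/13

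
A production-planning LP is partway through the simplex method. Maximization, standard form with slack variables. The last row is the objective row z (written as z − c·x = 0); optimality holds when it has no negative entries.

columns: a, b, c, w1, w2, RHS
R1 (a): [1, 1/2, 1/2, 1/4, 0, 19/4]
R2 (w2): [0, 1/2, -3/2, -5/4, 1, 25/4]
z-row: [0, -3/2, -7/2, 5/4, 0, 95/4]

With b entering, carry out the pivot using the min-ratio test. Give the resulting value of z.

Ratio test on column b — row 1: (19/4)/(1/2) = 19/2; row 2: (25/4)/(1/2) = 25/2. Minimum is 19/2 at row 1 (a leaves); pivot element 1/2.
Pivot on row 1; the z-row RHS becomes 95/4 − (-3/2)·(19/2) = 38.

38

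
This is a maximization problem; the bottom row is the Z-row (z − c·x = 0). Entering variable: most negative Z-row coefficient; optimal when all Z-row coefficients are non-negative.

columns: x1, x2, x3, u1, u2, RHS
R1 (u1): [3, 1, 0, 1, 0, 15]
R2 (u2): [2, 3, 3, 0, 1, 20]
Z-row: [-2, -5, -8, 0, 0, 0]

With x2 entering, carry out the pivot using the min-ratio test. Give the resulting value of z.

100/3

Ratio test on column x2 — row 1: 15/1 = 15; row 2: 20/3 = 20/3. Minimum is 20/3 at row 2 (u2 leaves); pivot element 3.
Pivot on row 2; the Z-row RHS becomes 0 − (-5)·(20/3) = 100/3.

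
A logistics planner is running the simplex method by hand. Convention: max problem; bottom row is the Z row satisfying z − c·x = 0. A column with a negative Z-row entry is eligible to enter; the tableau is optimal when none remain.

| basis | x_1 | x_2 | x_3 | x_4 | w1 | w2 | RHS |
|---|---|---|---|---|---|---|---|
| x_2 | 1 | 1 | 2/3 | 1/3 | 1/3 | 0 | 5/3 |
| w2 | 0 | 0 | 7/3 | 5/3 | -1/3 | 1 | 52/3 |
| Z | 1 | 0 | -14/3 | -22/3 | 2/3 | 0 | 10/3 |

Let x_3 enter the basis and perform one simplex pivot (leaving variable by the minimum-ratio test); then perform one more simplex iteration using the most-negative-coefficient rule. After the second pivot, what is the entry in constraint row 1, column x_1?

Ratio test on column x_3 — row 1: (5/3)/(2/3) = 5/2; row 2: (52/3)/(7/3) = 52/7. Minimum is 5/2 at row 1 (x_2 leaves); pivot element 2/3.
Divide row 1 by 2/3; eliminate column x_3 from the other rows.
Second iteration: most negative Z-row entry is -5 in column x_4, so x_4 enters.
Ratio test on column x_4 — row 1: (5/2)/(1/2) = 5; row 2: (23/2)/(1/2) = 23. Minimum is 5 at row 1 (x_3 leaves); pivot element 1/2.
Divide row 1 by 1/2; eliminate column x_4 from the other rows.
After both pivots, the entry at constraint row 1, column x_1 is 3.

3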